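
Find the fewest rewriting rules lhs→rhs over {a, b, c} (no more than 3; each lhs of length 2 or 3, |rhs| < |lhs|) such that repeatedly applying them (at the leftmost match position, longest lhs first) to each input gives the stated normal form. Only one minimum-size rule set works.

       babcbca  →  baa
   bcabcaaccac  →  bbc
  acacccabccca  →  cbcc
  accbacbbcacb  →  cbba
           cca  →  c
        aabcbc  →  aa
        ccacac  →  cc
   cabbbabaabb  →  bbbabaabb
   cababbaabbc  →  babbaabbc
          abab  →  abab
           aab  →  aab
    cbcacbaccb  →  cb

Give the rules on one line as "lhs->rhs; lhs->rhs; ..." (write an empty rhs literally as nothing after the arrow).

ac->; bcb->a; ca->

  | babcbca => baaca => baa
  | bcabcaaccac => bbcaaccac => bbaccac => bbcac => bbc
  | acacccabccca => acccabccca => ccabccca => cbccca => cbcc
  | accbacbbcacb => cbacbbcacb => cbbbcacb => cbbbcb => cbba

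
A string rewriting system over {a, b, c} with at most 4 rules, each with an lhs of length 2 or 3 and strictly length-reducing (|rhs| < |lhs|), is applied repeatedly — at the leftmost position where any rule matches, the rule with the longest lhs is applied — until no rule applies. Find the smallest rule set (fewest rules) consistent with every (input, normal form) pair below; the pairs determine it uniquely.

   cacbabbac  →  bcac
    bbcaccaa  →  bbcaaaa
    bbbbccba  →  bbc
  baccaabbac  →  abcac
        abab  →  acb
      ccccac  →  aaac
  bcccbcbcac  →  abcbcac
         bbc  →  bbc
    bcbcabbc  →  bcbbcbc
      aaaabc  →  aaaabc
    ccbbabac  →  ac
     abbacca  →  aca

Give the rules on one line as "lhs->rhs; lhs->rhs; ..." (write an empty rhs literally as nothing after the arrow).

abb->b; ba->c; cab->bc; cc->a

  | cacbabbac => caccbbac => caabbac => cabac => bcac
  | bbcaccaa => bbcaaaa
  | bbbbccba => bbbbaba => bbbcba => bbbcc => bbba => bbc
  | baccaabbac => cccaabbac => acaabbac => acabac => abcac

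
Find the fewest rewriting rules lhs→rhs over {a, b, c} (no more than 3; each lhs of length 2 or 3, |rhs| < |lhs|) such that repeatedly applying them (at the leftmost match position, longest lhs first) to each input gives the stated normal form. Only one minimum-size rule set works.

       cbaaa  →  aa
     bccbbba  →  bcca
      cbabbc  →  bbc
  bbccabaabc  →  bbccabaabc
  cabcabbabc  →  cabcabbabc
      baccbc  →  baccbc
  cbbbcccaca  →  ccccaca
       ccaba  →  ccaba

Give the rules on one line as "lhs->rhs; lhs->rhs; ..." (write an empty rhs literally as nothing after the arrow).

  | cbaaa => aa
  | bccbbba => bcca
  | cbabbc => bbc
  | bbccabaabc

bbb->; cba->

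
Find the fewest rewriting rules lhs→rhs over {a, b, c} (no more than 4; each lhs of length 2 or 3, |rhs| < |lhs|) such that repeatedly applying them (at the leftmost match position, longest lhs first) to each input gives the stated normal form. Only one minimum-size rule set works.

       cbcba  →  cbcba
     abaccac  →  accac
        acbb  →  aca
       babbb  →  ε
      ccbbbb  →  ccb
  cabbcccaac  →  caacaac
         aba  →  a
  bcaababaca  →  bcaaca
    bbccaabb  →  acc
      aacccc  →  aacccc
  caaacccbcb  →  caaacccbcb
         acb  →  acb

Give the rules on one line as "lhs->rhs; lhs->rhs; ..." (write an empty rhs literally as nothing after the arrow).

ab->; bb->a; bcc->aa

  | cbcba
  | abaccac => accac
  | acbb => aca
  | babbb => bbb => ab => ε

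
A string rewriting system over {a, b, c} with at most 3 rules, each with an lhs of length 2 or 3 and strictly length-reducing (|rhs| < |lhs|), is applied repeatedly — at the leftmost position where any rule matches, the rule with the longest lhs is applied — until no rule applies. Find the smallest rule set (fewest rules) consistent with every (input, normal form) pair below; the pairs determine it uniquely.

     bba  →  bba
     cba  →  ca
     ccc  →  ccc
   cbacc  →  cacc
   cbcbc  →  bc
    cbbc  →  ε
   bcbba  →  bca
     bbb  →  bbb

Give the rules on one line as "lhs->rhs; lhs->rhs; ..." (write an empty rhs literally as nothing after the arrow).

  | bba
  | cba => ca
  | ccc
  | cbacc => cacc

cb->c; cbc->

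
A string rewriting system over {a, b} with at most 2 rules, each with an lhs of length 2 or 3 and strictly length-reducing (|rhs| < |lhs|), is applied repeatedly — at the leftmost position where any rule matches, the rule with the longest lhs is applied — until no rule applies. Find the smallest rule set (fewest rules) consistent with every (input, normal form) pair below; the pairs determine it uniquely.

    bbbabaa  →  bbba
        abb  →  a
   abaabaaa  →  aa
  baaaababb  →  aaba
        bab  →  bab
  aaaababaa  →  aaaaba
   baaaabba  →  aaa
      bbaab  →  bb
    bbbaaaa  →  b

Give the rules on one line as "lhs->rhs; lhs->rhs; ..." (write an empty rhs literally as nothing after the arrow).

abb->a; baa->

  | bbbabaa => bbba
  | abb => a
  | abaabaaa => abaaa => aa
  | baaaababb => aababb => aaba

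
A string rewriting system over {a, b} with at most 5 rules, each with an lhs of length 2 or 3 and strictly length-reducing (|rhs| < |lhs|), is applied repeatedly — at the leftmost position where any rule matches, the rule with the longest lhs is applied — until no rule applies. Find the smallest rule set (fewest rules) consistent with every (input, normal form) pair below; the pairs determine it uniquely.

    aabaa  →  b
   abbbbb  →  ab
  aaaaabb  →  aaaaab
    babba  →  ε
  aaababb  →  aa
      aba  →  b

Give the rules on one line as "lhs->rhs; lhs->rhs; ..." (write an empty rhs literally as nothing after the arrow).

aba->b; ba->; bb->b; bbb->

  | aabaa => aba => b
  | abbbbb => abb => ab
  | aaaaabb => aaaaab
  | babba => bba => ba => ε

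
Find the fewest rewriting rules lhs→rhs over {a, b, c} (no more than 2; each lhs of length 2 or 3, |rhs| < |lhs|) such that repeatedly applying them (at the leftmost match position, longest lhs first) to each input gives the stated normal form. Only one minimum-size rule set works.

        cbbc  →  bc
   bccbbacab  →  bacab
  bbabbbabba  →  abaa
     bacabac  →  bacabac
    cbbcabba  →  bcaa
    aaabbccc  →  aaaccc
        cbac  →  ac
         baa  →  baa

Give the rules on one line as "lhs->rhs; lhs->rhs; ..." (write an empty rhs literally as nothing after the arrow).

  | cbbc => bc
  | bccbbacab => bcbacab => bacab
  | bbabbbabba => abbbabba => ababba => abaa
  | bacabac

bb->; cb->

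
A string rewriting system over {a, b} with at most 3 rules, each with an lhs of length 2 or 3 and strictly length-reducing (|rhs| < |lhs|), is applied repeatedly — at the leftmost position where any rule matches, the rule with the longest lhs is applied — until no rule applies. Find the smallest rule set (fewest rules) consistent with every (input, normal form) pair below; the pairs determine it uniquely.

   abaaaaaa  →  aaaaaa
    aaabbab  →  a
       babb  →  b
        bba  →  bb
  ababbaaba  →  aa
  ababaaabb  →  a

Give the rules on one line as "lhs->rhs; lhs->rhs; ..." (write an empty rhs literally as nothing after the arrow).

ab->; ba->a; bba->bb

  | abaaaaaa => aaaaaa
  | aaabbab => aabab => aab => a
  | babb => abb => b
  | bba => bb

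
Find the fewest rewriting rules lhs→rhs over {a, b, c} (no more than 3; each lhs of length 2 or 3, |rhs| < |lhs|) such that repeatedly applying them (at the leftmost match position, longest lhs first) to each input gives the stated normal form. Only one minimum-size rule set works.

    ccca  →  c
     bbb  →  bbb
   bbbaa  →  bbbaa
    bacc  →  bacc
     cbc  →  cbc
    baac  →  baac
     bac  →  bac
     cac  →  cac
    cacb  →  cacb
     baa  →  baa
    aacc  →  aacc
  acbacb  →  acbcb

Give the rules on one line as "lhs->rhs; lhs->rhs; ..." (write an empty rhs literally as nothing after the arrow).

cba->cb; cca->

  | ccca => c
  | bbb
  | bbbaa
  | bacc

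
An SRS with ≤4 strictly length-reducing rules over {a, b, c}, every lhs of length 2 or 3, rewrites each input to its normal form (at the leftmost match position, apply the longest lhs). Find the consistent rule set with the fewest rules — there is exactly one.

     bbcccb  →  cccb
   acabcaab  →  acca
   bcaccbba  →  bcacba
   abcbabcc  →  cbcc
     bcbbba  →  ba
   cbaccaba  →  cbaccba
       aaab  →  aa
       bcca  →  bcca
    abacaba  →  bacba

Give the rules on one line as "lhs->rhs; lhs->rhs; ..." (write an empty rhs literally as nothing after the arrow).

  | bbcccb => cccb
  | acabcaab => accaab => acca
  | bcaccbba => bcacba
  | abcbabcc => cbabcc => cbcc

ab->; aba->ba; bb->; cbb->b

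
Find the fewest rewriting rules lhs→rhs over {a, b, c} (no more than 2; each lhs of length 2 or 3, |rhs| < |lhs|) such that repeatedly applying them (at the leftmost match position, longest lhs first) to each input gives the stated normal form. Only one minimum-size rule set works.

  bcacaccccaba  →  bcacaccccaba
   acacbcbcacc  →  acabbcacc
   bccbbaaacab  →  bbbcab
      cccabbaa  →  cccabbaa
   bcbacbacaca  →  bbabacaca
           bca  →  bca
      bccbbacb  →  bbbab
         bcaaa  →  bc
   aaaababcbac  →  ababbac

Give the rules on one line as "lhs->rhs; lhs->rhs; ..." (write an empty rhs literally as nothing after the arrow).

aaa->; cb->b

  | bcacaccccaba
  | acacbcbcacc => acabcbcacc => acabbcacc
  | bccbbaaacab => bcbbaaacab => bbbaaacab => bbbcab
  | cccabbaa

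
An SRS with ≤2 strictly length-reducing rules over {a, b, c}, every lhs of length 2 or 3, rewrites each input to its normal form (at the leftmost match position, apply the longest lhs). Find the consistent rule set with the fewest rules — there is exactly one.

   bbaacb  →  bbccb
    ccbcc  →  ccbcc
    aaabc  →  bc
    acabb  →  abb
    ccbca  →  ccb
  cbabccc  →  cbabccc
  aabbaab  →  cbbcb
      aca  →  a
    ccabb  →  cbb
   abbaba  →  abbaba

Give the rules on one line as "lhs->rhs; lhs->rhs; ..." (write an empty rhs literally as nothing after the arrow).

  | bbaacb => bbccb
  | ccbcc
  | aaabc => cabc => bc
  | acabb => abb

aa->c; ca->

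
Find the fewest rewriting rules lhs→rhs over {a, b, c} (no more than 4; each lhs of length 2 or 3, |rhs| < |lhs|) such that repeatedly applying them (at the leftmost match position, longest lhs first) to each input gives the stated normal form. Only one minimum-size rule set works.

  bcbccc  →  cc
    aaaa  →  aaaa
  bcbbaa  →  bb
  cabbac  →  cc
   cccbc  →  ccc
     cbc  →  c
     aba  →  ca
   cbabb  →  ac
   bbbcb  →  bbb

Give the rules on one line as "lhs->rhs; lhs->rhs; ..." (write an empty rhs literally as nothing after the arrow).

ab->c; ba->b; bc->; cbb->aa

  | bcbccc => bccc => cc
  | aaaa
  | bcbbaa => bbaa => bba => bb
  | cabbac => ccbac => ccbc => cc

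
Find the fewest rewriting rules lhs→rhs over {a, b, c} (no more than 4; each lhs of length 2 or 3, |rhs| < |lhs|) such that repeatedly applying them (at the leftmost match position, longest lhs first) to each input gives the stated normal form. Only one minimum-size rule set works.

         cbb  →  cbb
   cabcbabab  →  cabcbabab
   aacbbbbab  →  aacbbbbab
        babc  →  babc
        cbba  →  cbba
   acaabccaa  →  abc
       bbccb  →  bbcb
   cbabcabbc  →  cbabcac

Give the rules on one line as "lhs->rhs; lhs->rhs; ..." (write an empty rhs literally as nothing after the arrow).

  | cbb
  | cabcbabab
  | aacbbbbab
  | babc

abb->a; caa->; ccb->cb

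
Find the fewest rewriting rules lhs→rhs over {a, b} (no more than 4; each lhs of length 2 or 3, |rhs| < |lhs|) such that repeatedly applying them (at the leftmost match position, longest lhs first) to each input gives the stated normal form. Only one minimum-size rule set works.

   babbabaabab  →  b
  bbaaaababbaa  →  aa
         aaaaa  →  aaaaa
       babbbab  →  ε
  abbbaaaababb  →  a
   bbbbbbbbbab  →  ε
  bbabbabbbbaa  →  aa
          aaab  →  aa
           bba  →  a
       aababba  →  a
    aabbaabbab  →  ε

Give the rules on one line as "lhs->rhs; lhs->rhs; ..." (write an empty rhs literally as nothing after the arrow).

ab->; aba->; ba->a

  | babbabaabab => abbabaabab => babaabab => abaabab => abab => b
  | bbaaaababbaa => baaaababbaa => aaaababbaa => aaabbaa => aabaa => aa
  | aaaaa
  | babbbab => abbbab => bbab => bab => ab => ε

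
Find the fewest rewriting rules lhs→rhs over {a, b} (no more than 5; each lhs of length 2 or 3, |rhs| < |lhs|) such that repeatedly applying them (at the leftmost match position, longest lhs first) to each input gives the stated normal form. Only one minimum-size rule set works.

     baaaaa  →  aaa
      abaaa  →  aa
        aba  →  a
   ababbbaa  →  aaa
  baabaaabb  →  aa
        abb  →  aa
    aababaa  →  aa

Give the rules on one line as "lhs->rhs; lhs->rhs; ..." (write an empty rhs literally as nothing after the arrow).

  | baaaaa => aaa
  | abaaa => aa
  | aba => a
  | ababbbaa => abbbaa => aaa

ba->; baa->; bb->a; bbb->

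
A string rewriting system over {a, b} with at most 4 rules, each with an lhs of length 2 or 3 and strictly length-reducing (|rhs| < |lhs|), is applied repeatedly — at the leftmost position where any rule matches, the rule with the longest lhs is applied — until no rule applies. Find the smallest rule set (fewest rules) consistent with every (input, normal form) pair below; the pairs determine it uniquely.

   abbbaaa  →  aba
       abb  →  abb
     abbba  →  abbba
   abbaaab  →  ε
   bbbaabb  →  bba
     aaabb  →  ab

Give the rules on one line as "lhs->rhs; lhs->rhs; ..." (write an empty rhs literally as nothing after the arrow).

  | abbbaaa => abbaa => aba
  | abb
  | abbba
  | abbaaab => abaab => aab => ε

aab->; baa->a; bab->ba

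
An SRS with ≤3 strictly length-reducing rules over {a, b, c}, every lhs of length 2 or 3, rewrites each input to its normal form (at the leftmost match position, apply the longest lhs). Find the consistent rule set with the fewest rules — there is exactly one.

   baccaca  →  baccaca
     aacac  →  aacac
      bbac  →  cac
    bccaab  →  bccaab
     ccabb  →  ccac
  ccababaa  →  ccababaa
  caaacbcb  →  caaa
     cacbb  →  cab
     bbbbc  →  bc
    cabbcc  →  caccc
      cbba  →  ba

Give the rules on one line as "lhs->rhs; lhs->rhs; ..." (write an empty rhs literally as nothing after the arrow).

  | baccaca
  | aacac
  | bbac => cac
  | bccaab

bb->c; cb->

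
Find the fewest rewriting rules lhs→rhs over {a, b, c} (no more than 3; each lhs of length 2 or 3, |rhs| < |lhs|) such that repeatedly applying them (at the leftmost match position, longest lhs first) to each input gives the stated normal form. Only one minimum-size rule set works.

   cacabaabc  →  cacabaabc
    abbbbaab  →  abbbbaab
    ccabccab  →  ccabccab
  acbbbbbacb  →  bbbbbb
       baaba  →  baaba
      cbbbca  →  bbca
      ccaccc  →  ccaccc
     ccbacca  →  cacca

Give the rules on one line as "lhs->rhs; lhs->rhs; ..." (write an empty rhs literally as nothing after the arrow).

acb->b; cb->

  | cacabaabc
  | abbbbaab
  | ccabccab
  | acbbbbbacb => bbbbbacb => bbbbbb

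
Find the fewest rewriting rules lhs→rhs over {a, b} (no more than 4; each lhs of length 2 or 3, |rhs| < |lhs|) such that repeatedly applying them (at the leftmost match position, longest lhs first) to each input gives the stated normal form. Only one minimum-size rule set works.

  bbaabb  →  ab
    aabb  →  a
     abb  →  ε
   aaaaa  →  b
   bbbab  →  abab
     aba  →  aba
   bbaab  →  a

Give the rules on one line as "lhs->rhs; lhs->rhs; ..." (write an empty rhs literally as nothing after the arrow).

aa->; aaa->b; bb->a

  | bbaabb => aaabb => bbb => ab
  | aabb => bb => a
  | abb => aa => ε
  | aaaaa => baa => b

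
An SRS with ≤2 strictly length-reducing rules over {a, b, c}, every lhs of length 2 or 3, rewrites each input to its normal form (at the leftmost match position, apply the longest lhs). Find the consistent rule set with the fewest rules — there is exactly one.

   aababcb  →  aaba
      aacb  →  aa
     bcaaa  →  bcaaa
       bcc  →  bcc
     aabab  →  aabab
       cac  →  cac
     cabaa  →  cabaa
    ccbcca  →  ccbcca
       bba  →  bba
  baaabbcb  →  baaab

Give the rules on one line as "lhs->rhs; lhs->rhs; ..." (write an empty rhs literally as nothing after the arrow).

acb->a; bcb->

  | aababcb => aaba
  | aacb => aa
  | bcaaa
  | bcc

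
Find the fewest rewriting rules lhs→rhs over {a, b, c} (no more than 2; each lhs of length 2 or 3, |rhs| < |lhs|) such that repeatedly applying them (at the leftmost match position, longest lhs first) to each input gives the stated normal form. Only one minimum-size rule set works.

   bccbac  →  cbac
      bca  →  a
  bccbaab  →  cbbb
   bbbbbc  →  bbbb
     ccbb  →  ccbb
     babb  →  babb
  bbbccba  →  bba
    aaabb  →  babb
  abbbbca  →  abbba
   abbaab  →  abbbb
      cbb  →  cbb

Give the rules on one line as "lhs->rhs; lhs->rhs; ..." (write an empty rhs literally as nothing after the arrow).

aa->b; bc->

  | bccbac => cbac
  | bca => a
  | bccbaab => cbaab => cbbb
  | bbbbbc => bbbb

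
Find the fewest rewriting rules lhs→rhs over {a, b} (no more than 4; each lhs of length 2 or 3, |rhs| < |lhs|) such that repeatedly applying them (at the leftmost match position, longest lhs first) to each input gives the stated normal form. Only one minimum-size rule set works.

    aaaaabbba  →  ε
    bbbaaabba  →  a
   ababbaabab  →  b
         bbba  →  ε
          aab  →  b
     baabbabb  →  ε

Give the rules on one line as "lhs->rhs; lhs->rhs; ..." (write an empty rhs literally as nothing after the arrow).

  | aaaaabbba => aaaabbba => aaabbba => aabbba => abbba => bbba => ba => ε
  | bbbaaabba => baaabba => aabba => abba => bba => a
  | ababbaabab => babbaabab => bbaabab => aabab => abab => bab => b
  | bbba => ba => ε

ab->b; ba->; bb->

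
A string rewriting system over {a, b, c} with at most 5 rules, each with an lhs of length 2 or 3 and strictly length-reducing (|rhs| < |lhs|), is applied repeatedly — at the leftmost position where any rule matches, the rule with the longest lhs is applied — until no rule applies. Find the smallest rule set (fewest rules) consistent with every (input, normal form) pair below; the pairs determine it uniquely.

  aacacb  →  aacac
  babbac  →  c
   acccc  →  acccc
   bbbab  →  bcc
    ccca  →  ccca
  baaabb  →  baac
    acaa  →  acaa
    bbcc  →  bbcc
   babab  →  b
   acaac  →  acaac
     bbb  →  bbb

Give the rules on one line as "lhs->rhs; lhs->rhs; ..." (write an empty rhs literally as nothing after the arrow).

  | aacacb => aacac
  | babbac => bcbac => bcac => c
  | acccc
  | bbbab => bccb => bcc

ab->c; bba->cc; bca->; cb->c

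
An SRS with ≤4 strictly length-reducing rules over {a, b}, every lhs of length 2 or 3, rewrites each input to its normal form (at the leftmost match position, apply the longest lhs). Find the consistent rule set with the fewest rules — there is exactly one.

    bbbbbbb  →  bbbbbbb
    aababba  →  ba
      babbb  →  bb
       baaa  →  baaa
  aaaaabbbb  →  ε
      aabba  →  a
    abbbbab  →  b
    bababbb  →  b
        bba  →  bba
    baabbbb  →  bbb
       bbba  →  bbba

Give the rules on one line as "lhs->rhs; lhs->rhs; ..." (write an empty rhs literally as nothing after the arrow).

aab->ba; abb->; bab->

  | bbbbbbb
  | aababba => baabba => bbaba => ba
  | babbb => bb
  | baaa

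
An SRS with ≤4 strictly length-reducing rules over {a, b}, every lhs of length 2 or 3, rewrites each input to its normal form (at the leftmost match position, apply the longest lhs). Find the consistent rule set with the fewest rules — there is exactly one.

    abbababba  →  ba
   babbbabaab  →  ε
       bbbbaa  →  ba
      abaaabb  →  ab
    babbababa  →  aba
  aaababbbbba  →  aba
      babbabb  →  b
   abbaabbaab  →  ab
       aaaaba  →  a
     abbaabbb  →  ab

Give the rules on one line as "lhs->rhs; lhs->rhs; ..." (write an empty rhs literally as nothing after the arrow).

aa->a; aab->; bab->; bb->b

  | abbababba => abababba => aabba => ba
  | babbbabaab => bbabaab => babaab => aab => ε
  | bbbbaa => bbbaa => bbaa => baa => ba
  | abaaabb => abaabb => abb => ab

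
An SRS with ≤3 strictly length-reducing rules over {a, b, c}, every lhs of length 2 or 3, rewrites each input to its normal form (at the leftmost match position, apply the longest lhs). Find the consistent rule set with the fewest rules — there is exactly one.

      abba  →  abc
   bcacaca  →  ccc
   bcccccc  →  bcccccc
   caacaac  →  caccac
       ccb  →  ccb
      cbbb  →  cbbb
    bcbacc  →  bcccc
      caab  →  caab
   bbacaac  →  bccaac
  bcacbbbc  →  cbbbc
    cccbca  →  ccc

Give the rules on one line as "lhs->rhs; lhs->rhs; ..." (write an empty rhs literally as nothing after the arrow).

  | abba => abc
  | bcacaca => caca => ccc
  | bcccccc
  | caacaac => caccac

aca->cc; ba->c; bca->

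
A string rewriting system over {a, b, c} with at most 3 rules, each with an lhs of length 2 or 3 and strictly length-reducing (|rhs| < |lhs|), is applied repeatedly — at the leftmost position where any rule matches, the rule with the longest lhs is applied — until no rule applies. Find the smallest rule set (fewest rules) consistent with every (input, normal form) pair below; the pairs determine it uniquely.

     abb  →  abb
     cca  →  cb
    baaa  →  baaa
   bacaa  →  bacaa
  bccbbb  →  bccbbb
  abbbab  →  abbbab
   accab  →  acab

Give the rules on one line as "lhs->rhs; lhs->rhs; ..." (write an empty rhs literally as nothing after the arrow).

  | abb
  | cca => cb
  | baaa
  | bacaa

acc->ac; cca->cb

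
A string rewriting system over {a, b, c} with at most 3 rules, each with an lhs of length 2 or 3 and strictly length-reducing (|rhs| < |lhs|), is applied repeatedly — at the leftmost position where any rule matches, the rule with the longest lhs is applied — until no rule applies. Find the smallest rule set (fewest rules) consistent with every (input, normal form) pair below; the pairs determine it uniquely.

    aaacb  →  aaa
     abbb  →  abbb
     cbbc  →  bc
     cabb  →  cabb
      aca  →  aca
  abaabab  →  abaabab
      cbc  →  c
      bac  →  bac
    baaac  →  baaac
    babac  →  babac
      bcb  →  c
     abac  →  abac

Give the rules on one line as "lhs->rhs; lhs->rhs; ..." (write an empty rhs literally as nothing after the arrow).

bcb->c; cb->

  | aaacb => aaa
  | abbb
  | cbbc => bc
  | cabb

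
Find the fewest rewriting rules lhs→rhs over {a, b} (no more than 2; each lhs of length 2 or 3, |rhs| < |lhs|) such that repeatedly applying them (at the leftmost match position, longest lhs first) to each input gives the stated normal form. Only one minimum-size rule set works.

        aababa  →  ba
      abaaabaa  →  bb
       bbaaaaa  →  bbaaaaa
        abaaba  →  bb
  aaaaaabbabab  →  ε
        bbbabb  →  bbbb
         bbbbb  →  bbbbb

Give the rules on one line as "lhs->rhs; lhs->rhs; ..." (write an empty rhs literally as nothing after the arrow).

ab->; aba->b

  | aababa => abba => ba
  | abaaabaa => baabaa => baba => bb
  | bbaaaaa
  | abaaba => baba => bb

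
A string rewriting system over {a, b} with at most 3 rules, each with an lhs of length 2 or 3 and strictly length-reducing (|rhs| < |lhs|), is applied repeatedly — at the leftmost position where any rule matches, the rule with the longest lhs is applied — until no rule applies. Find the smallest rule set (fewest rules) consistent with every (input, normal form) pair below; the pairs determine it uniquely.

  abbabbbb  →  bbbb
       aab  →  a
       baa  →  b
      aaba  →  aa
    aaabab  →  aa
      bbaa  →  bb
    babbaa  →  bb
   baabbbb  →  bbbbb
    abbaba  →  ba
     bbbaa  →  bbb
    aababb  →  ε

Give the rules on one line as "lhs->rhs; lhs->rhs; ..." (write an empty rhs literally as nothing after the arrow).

  | abbabbbb => babbbb => bbbb
  | aab => a
  | baa => b
  | aaba => aa

ab->; baa->b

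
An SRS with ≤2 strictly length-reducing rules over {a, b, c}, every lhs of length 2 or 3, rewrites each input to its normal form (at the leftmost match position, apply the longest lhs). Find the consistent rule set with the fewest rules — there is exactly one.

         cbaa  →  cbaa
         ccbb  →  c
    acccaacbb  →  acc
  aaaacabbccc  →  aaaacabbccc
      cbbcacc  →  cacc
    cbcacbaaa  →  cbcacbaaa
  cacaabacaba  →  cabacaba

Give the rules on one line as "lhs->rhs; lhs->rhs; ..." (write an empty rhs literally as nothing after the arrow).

caa->; cbb->

  | cbaa
  | ccbb => c
  | acccaacbb => acccbb => acc
  | aaaacabbccc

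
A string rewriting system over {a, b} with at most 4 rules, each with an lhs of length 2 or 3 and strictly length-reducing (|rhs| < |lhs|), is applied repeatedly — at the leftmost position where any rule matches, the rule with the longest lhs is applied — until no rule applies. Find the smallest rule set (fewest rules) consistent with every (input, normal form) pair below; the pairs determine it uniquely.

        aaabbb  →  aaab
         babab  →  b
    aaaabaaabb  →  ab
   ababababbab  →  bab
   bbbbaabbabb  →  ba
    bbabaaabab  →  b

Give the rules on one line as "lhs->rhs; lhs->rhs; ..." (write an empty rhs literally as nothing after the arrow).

aba->b; abb->a; baa->ba; bb->b

  | aaabbb => aaab
  | babab => bbb => bb => b
  | aaaabaaabb => aaabaabb => aababb => abbb => ab
  | ababababbab => bbababbab => bababbab => bbbbab => bbbab => bbab => bab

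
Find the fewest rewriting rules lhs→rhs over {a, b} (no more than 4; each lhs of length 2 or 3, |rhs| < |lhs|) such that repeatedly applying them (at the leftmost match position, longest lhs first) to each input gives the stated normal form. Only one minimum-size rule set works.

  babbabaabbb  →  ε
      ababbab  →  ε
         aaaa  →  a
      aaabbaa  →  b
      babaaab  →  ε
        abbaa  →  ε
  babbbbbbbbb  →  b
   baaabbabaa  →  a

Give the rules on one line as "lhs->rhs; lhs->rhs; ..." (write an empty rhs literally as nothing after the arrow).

aa->b; ba->; bb->

  | babbabaabbb => bbabaabbb => abaabbb => aabbb => bbbb => bb => ε
  | ababbab => abbab => aab => bb => ε
  | aaaa => baa => a
  | aaabbaa => babbaa => bbaa => aa => b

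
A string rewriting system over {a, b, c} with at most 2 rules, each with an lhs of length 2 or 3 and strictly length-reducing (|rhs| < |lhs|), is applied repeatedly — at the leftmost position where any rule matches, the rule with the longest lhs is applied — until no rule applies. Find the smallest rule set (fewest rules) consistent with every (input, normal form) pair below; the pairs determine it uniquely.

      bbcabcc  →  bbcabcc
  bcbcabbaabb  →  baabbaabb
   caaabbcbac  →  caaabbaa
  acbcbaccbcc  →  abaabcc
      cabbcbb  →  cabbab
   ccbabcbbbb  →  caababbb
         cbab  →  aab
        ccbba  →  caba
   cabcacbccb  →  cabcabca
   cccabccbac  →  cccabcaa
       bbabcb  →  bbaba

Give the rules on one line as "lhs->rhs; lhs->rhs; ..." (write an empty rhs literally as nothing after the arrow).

ac->a; cb->a

  | bbcabcc
  | bcbcabbaabb => bacabbaabb => baabbaabb
  | caaabbcbac => caaabbaac => caaabbaa
  | acbcbaccbcc => abcbaccbcc => abaaccbcc => abaacbcc => abaabcc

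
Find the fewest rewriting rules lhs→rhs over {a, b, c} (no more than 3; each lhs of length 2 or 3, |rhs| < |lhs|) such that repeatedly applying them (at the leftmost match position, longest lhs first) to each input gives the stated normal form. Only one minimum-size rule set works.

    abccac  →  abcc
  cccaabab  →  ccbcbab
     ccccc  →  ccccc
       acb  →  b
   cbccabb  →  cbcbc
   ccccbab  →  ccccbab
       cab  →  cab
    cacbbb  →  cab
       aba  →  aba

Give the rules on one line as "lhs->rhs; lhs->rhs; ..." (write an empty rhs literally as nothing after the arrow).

  | abccac => abcc
  | cccaabab => ccbcbab
  | ccccc
  | acb => b

ac->; bb->a; caa->bc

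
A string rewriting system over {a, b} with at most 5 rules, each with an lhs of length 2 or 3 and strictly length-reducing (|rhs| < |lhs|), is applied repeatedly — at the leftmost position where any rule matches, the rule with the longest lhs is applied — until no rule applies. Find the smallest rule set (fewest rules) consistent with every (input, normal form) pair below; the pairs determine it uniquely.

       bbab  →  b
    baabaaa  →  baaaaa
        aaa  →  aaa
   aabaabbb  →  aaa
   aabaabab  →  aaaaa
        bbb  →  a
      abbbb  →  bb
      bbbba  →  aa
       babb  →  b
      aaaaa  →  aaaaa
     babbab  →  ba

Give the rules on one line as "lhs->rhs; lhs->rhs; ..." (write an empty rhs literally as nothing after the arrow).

ab->a; abb->; bba->; bbb->a

  | bbab => b
  | baabaaa => baaaaa
  | aaa
  | aabaabbb => aaaabbb => aaab => aaa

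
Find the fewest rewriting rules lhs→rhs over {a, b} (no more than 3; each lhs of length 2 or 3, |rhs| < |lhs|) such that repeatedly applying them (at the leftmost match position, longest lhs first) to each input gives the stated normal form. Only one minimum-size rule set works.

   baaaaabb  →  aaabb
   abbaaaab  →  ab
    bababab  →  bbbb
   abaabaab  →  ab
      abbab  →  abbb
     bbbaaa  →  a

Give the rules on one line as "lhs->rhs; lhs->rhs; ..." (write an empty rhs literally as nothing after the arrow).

  | baaaaabb => aaabb
  | abbaaaab => abaab => ab
  | bababab => bbabab => bbbab => bbbb
  | abaabaab => abaab => ab

ba->a; baa->; bab->bb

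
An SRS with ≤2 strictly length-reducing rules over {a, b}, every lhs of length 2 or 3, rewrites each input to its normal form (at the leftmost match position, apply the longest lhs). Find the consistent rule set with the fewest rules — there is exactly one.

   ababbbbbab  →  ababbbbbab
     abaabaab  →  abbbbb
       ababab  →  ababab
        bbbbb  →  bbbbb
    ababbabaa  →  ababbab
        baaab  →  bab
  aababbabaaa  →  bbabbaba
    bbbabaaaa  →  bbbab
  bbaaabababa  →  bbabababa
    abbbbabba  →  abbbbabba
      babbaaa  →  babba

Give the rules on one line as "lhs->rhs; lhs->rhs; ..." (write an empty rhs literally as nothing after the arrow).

  | ababbbbbab
  | abaabaab => abbbaab => abbbbb
  | ababab
  | bbbbb

aa->; aab->bb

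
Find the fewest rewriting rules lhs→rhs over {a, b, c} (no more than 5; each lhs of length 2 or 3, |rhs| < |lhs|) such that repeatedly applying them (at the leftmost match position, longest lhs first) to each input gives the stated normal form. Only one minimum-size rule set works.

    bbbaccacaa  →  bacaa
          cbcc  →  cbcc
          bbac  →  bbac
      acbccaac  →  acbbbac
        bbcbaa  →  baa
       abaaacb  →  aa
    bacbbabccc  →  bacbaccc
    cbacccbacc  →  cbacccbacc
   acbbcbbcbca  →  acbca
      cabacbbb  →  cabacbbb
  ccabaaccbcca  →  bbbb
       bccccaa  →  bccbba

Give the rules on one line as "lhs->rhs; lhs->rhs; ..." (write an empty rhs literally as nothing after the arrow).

  | bbbaccacaa => bbbabbcaa => bbabcaa => bacaa
  | cbcc
  | bbac
  | acbccaac => acbbbac

aac->; bab->a; bcb->; cca->bb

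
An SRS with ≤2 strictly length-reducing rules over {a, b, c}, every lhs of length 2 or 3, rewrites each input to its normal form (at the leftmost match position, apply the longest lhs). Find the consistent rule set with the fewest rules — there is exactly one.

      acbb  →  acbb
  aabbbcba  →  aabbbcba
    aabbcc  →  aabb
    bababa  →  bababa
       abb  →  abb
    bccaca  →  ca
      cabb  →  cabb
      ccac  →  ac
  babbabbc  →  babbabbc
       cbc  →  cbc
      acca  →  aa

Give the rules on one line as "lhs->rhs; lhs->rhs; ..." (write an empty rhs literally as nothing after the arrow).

  | acbb
  | aabbbcba
  | aabbcc => aabb
  | bababa

bac->c; cc->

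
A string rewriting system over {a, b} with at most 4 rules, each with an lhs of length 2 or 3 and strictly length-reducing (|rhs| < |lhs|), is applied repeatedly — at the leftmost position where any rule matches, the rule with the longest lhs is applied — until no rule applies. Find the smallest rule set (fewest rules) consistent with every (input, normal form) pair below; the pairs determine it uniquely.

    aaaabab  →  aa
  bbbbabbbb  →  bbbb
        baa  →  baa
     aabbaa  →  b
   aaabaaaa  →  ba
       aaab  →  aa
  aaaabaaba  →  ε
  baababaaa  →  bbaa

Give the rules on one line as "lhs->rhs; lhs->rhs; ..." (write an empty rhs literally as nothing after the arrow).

  | aaaabab => aaabb => aaab => aa
  | bbbbabbbb => bbbbabbb => bbbbabb => bbbbab => bbbb
  | baa
  | aabbaa => aabaa => aba => b

ab->; aba->b; abb->ab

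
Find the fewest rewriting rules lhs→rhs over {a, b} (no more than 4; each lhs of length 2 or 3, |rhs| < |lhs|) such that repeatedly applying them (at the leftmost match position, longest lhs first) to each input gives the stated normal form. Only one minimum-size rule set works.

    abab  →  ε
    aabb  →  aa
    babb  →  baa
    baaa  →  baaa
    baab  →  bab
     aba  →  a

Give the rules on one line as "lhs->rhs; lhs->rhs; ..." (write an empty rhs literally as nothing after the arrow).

  | abab => bbb => ε
  | aabb => abb => aa
  | babb => baa
  | baaa

aab->ab; aba->bb; bb->a; bbb->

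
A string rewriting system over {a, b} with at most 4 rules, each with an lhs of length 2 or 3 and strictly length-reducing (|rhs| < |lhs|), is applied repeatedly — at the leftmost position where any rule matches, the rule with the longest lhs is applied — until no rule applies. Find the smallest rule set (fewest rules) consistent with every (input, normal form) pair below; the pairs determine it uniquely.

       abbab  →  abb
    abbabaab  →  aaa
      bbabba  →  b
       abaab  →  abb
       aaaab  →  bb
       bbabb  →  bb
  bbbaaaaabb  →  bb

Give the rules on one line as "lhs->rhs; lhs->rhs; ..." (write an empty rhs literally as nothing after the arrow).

aab->bb; bab->aa; bba->b; bbb->bb

  | abbab => abb
  | abbabaab => abbaab => abab => aaa
  | bbabba => bbba => bba => b
  | abaab => abbb => abb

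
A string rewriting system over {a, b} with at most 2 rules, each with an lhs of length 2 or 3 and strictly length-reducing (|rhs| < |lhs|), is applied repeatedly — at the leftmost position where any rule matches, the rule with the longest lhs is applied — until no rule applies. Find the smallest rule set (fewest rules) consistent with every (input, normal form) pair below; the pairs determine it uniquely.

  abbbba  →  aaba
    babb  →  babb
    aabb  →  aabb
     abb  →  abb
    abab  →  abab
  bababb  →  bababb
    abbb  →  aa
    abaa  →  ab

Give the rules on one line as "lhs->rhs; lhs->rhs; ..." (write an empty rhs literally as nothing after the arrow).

baa->b; bbb->a

  | abbbba => aaba
  | babb
  | aabb
  | abb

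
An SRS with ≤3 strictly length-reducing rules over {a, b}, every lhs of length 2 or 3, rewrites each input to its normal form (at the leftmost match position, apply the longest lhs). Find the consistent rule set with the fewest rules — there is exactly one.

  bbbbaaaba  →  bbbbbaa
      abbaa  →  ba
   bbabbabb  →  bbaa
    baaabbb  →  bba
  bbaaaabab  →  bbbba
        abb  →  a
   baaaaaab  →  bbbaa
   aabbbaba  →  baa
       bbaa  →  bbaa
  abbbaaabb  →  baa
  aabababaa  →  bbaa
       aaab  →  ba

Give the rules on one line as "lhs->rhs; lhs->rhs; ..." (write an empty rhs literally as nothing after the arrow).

  | bbbbaaaba => bbbbbaba => bbbbbaa
  | abbaa => abaa => aaa => ba
  | bbabbabb => bbababb => bbaabb => bbaab => bbaa
  | baaabbb => bbabbb => bbabb => bbab => bba

aaa->ba; ab->a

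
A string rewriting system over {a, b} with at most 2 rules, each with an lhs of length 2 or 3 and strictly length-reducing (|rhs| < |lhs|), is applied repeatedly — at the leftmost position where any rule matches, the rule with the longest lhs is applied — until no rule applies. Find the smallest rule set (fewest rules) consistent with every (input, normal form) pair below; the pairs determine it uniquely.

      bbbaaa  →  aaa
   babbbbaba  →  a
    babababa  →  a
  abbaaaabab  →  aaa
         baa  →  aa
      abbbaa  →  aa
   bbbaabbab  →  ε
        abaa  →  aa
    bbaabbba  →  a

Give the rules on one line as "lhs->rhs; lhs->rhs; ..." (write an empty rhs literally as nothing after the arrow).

ab->; ba->a

  | bbbaaa => bbaaa => baaa => aaa
  | babbbbaba => abbbbaba => bbbaba => bbaba => baba => aba => a
  | babababa => abababa => ababa => aba => a
  | abbaaaabab => baaaabab => aaaabab => aaaab => aaa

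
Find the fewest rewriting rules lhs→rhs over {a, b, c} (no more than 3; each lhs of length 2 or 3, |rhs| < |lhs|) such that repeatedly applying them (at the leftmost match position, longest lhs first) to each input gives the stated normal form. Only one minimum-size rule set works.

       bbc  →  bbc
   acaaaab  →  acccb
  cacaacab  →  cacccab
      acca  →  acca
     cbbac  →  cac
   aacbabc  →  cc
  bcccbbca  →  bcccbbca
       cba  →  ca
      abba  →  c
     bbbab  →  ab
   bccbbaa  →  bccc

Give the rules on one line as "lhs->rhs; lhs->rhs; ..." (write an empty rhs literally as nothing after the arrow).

  | bbc
  | acaaaab => accaab => acccb
  | cacaacab => cacccab
  | acca

aa->c; abc->; ba->a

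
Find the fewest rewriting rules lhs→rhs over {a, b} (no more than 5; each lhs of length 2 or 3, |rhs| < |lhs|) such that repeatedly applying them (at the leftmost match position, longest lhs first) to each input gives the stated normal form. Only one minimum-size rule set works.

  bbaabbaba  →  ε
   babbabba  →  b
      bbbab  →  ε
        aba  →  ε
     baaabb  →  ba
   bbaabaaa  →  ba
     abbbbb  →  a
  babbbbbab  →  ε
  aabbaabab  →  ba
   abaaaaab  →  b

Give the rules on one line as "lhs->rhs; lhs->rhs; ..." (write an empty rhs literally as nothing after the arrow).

  | bbaabbaba => aabbaba => bbaba => aba => aa => ε
  | babbabba => bababba => baabba => bbba => baa => b
  | bbbab => baab => bb => ε
  | aba => aa => ε

aa->; ab->a; bb->; bbb->ba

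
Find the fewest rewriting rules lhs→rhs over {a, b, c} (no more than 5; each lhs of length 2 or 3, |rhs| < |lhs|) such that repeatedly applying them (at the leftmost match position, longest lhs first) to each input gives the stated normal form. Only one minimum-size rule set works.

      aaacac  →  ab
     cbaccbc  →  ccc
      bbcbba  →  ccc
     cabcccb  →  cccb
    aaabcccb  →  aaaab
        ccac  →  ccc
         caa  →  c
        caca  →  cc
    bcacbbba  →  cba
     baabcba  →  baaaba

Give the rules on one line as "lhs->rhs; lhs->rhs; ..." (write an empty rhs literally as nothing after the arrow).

  | aaacac => aabac => aabb => aac => ab
  | cbaccbc => cbbcbc => cccbc => ccca => ccc
  | bbcbba => ccbba => ccca => ccc
  | cabcccb => cbcccb => caccb => cccb

ac->b; bb->c; bc->a; ca->c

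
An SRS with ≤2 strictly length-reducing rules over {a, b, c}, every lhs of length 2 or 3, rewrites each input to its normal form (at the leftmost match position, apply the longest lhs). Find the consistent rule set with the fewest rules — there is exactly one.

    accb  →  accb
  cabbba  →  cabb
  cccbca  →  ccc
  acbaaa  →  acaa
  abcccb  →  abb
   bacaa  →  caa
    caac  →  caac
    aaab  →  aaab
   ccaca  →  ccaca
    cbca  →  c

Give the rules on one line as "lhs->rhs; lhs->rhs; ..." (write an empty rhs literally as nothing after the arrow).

  | accb
  | cabbba => cabb
  | cccbca => cccba => ccc
  | acbaaa => acaa

ba->; bc->b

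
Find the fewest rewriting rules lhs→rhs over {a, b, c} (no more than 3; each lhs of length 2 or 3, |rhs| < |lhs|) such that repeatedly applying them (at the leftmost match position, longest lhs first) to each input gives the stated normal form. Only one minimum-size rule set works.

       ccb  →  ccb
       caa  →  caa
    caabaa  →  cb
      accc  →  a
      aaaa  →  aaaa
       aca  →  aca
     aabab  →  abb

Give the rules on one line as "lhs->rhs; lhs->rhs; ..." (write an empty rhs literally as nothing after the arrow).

aba->b; ccc->

  | ccb
  | caa
  | caabaa => caba => cb
  | accc => a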